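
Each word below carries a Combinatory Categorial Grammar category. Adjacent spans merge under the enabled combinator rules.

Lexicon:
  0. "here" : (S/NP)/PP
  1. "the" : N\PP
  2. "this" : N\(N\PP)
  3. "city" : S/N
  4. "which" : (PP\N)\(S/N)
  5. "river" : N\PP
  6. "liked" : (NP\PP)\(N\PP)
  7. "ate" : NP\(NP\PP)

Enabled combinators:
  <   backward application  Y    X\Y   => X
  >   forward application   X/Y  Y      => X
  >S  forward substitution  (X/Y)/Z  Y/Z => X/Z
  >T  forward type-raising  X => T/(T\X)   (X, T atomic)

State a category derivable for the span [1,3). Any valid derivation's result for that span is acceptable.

N

[0,8] S   >
  [0,5] S/NP   >
    [0,1] "here" : (S/NP)/PP
    [1,5] PP   <
      [1,3] N   <
        [1,2] "the" : N\PP
        [2,3] "this" : N\(N\PP)
      [3,5] PP\N   <
        [3,4] "city" : S/N
        [4,5] "which" : (PP\N)\(S/N)
  [5,8] NP   <
    [5,7] NP\PP   <
      [5,6] "river" : N\PP
      [6,7] "liked" : (NP\PP)\(N\PP)
    [7,8] "ate" : NP\(NP\PP)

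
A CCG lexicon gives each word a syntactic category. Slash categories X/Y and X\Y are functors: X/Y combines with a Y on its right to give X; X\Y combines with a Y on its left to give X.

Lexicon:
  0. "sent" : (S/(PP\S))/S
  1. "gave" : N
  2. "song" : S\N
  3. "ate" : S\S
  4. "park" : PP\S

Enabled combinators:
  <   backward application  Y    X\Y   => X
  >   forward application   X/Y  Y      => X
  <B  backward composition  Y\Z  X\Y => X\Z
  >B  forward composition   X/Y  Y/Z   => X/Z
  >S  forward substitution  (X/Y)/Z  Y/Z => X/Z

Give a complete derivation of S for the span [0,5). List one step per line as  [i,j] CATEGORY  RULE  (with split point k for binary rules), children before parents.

[0,5] S   >
  [0,3] S/(PP\S)   >
    [0,1] "sent" : (S/(PP\S))/S
    [1,3] S   <
      [1,2] "gave" : N
      [2,3] "song" : S\N
  [3,5] PP\S   <B
    [3,4] "ate" : S\S
    [4,5] "park" : PP\S

[0,1] (S/(PP\S))/S  lex  "sent"
[1,2] N  lex  "gave"
[2,3] S\N  lex  "song"
[1,3] S  <  k=2
[0,3] S/(PP\S)  >  k=1
[3,4] S\S  lex  "ate"
[4,5] PP\S  lex  "park"
[3,5] PP\S  <B  k=4
[0,5] S  >  k=3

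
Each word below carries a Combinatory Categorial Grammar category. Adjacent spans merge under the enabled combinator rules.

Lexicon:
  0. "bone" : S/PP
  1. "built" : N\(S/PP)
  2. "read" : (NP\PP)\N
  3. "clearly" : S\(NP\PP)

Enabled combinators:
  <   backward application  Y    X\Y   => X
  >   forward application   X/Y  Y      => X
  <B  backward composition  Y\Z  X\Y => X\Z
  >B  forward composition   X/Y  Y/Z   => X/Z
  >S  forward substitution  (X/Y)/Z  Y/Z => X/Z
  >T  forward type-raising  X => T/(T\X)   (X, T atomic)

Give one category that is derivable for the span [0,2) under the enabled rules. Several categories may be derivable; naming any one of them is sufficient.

N

[0,4] S   <
  [0,2] N   <
    [0,1] "bone" : S/PP
    [1,2] "built" : N\(S/PP)
  [2,4] S\N   <B
    [2,3] "read" : (NP\PP)\N
    [3,4] "clearly" : S\(NP\PP)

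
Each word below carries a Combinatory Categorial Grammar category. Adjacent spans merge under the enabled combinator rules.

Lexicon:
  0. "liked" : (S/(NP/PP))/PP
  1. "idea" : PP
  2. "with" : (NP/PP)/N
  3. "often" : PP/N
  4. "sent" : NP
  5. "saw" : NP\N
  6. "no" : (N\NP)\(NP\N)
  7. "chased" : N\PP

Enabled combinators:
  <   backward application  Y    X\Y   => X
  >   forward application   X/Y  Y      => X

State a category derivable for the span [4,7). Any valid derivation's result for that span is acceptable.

[0,8] S   >
  [0,2] S/(NP/PP)   >
    [0,1] "liked" : (S/(NP/PP))/PP
    [1,2] "idea" : PP
  [2,8] NP/PP   >
    [2,3] "with" : (NP/PP)/N
    [3,8] N   <
      [3,7] PP   >
        [3,4] "often" : PP/N
        [4,7] N   <
          [4,5] "sent" : NP
          [5,7] N\NP   <
            [5,6] "saw" : NP\N
            [6,7] "no" : (N\NP)\(NP\N)
      [7,8] "chased" : N\PP

N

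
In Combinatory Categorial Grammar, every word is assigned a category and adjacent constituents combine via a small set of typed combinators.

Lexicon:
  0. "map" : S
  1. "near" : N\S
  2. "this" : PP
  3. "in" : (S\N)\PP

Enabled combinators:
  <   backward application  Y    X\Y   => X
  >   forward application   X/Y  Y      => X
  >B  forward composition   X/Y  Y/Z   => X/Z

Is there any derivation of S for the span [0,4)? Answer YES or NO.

YES

[0,4] S   <
  [0,2] N   <
    [0,1] "map" : S
    [1,2] "near" : N\S
  [2,4] S\N   <
    [2,3] "this" : PP
    [3,4] "in" : (S\N)\PP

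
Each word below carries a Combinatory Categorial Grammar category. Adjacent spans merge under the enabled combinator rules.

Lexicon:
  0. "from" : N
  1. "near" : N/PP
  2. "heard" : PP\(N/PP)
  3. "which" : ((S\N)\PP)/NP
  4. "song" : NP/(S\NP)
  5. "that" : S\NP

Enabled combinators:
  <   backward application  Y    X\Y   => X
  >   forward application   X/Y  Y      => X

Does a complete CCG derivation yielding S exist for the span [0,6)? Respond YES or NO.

YES

[0,6] S   <
  [0,1] "from" : N
  [1,6] S\N   <
    [1,3] PP   <
      [1,2] "near" : N/PP
      [2,3] "heard" : PP\(N/PP)
    [3,6] (S\N)\PP   >
      [3,4] "which" : ((S\N)\PP)/NP
      [4,6] NP   >
        [4,5] "song" : NP/(S\NP)
        [5,6] "that" : S\NP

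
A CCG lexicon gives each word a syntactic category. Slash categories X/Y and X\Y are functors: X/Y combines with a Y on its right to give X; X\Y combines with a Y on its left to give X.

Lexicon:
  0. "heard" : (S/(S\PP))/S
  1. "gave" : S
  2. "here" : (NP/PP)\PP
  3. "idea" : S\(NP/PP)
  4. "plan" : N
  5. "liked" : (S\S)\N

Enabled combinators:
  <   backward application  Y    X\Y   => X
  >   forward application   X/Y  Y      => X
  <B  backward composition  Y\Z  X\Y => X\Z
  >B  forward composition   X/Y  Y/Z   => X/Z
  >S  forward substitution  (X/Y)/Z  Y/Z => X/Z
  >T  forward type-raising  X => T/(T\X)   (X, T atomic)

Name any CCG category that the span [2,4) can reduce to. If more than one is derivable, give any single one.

S\PP

[0,6] S   >
  [0,2] S/(S\PP)   >
    [0,1] "heard" : (S/(S\PP))/S
    [1,2] "gave" : S
  [2,6] S\PP   <B
    [2,4] S\PP   <B
      [2,3] "here" : (NP/PP)\PP
      [3,4] "idea" : S\(NP/PP)
    [4,6] S\S   <
      [4,5] "plan" : N
      [5,6] "liked" : (S\S)\N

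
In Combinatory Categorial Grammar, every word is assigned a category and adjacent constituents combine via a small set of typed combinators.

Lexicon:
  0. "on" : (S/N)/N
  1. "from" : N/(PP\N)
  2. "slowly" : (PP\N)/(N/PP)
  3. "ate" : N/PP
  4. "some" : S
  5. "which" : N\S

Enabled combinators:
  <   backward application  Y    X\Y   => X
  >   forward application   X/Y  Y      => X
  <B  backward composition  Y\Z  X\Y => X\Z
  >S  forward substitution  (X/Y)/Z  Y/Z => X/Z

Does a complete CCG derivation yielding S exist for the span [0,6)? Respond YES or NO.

[0,6] S   >
  [0,4] S/N   >
    [0,1] "on" : (S/N)/N
    [1,4] N   >
      [1,2] "from" : N/(PP\N)
      [2,4] PP\N   >
        [2,3] "slowly" : (PP\N)/(N/PP)
        [3,4] "ate" : N/PP
  [4,6] N   <
    [4,5] "some" : S
    [5,6] "which" : N\S

YES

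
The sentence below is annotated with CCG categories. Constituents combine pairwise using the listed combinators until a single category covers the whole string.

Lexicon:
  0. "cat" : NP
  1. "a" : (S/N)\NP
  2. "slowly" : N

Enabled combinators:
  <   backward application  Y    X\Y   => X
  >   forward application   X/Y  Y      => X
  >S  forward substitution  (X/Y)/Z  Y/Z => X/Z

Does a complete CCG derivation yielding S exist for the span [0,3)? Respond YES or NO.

YES

[0,3] S   >
  [0,2] S/N   <
    [0,1] "cat" : NP
    [1,2] "a" : (S/N)\NP
  [2,3] "slowly" : N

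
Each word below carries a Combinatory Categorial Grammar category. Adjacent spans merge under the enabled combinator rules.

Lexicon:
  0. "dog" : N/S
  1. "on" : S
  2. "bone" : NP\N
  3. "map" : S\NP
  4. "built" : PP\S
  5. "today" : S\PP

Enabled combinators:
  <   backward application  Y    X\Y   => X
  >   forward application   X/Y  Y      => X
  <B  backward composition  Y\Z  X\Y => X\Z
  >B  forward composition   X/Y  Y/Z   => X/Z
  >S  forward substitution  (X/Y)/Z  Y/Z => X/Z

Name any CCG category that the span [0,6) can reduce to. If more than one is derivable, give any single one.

[0,6] S   <
  [0,3] NP   <
    [0,2] N   >
      [0,1] "dog" : N/S
      [1,2] "on" : S
    [2,3] "bone" : NP\N
  [3,6] S\NP   <B
    [3,5] PP\NP   <B
      [3,4] "map" : S\NP
      [4,5] "built" : PP\S
    [5,6] "today" : S\PP

S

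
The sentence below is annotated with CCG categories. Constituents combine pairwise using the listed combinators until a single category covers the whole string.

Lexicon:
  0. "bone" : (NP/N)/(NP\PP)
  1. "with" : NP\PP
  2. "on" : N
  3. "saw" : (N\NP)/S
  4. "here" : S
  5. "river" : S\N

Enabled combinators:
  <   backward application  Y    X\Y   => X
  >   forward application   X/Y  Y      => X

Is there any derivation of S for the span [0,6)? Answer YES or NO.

[0,6] S   <
  [0,5] N   <
    [0,3] NP   >
      [0,2] NP/N   >
        [0,1] "bone" : (NP/N)/(NP\PP)
        [1,2] "with" : NP\PP
      [2,3] "on" : N
    [3,5] N\NP   >
      [3,4] "saw" : (N\NP)/S
      [4,5] "here" : S
  [5,6] "river" : S\N

YES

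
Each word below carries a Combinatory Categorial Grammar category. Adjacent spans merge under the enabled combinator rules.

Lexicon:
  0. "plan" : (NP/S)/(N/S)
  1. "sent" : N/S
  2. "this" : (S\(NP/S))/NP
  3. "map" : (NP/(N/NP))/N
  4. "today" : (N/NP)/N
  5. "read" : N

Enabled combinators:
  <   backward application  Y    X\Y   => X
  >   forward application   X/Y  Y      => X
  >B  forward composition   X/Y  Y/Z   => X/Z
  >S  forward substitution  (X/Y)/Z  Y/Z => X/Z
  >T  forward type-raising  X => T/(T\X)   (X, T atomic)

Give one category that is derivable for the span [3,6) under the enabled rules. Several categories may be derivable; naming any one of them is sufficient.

[0,6] S   <
  [0,2] NP/S   >
    [0,1] "plan" : (NP/S)/(N/S)
    [1,2] "sent" : N/S
  [2,6] S\(NP/S)   >
    [2,3] "this" : (S\(NP/S))/NP
    [3,6] NP   >
      [3,5] NP/N   >S
        [3,4] "map" : (NP/(N/NP))/N
        [4,5] "today" : (N/NP)/N
      [5,6] "read" : N

NP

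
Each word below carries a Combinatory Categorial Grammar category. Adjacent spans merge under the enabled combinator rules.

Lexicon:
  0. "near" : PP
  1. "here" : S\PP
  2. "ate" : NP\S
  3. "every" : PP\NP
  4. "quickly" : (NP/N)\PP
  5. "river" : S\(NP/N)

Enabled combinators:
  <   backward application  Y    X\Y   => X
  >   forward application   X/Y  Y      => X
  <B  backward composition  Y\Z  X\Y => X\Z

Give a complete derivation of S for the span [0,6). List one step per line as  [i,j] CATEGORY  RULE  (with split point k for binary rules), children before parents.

[0,1] PP  lex  "near"
[1,2] S\PP  lex  "here"
[2,3] NP\S  lex  "ate"
[1,3] NP\PP  <B  k=2
[3,4] PP\NP  lex  "every"
[4,5] (NP/N)\PP  lex  "quickly"
[5,6] S\(NP/N)  lex  "river"
[4,6] S\PP  <B  k=5
[3,6] S\NP  <B  k=4
[1,6] S\PP  <B  k=3
[0,6] S  <  k=1

[0,6] S   <
  [0,1] "near" : PP
  [1,6] S\PP   <B
    [1,3] NP\PP   <B
      [1,2] "here" : S\PP
      [2,3] "ate" : NP\S
    [3,6] S\NP   <B
      [3,4] "every" : PP\NP
      [4,6] S\PP   <B
        [4,5] "quickly" : (NP/N)\PP
        [5,6] "river" : S\(NP/N)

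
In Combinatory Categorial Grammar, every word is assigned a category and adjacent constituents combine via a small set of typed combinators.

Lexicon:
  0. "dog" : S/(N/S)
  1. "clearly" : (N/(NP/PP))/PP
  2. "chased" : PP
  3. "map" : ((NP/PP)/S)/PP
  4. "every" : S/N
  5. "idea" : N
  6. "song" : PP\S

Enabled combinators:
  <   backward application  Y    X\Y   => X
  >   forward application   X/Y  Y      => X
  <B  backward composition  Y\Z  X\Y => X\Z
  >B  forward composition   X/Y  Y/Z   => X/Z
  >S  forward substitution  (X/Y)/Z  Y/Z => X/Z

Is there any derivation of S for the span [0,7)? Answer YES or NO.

YES

[0,7] S   >
  [0,1] "dog" : S/(N/S)
  [1,7] N/S   >B
    [1,3] N/(NP/PP)   >
      [1,2] "clearly" : (N/(NP/PP))/PP
      [2,3] "chased" : PP
    [3,7] (NP/PP)/S   >
      [3,4] "map" : ((NP/PP)/S)/PP
      [4,7] PP   <
        [4,6] S   >
          [4,5] "every" : S/N
          [5,6] "idea" : N
        [6,7] "song" : PP\S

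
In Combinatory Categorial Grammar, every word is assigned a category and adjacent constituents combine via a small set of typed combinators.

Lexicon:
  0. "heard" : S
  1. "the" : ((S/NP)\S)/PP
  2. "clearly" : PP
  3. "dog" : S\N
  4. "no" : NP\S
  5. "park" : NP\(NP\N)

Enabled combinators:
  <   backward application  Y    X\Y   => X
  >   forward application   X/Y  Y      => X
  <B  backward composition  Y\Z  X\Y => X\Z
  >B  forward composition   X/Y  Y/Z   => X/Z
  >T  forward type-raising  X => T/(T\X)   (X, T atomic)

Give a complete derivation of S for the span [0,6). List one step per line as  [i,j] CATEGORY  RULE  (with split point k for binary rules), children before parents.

[0,1] S  lex  "heard"
[1,2] ((S/NP)\S)/PP  lex  "the"
[2,3] PP  lex  "clearly"
[1,3] (S/NP)\S  >  k=2
[0,3] S/NP  <  k=1
[3,4] S\N  lex  "dog"
[4,5] NP\S  lex  "no"
[3,5] NP\N  <B  k=4
[5,6] NP\(NP\N)  lex  "park"
[3,6] NP  <  k=5
[0,6] S  >  k=3

[0,6] S   >
  [0,3] S/NP   <
    [0,1] "heard" : S
    [1,3] (S/NP)\S   >
      [1,2] "the" : ((S/NP)\S)/PP
      [2,3] "clearly" : PP
  [3,6] NP   <
    [3,5] NP\N   <B
      [3,4] "dog" : S\N
      [4,5] "no" : NP\S
    [5,6] "park" : NP\(NP\N)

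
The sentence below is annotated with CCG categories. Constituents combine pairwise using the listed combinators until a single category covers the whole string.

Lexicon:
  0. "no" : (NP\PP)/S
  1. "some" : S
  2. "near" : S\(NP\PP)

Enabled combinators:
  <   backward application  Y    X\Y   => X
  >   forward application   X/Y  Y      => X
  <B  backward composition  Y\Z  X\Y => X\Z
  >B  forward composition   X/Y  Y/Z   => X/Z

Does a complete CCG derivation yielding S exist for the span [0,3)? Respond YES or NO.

YES

[0,3] S   <
  [0,2] NP\PP   >
    [0,1] "no" : (NP\PP)/S
    [1,2] "some" : S
  [2,3] "near" : S\(NP\PP)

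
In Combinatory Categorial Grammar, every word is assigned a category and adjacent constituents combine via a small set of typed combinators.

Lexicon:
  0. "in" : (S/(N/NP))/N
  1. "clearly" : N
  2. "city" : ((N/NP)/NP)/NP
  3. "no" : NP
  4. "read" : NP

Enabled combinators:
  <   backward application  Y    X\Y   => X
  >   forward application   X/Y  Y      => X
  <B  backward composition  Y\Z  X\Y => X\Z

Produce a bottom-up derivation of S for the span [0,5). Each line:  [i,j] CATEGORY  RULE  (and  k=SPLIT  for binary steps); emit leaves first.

[0,5] S   >
  [0,2] S/(N/NP)   >
    [0,1] "in" : (S/(N/NP))/N
    [1,2] "clearly" : N
  [2,5] N/NP   >
    [2,4] (N/NP)/NP   >
      [2,3] "city" : ((N/NP)/NP)/NP
      [3,4] "no" : NP
    [4,5] "read" : NP

[0,1] (S/(N/NP))/N  lex  "in"
[1,2] N  lex  "clearly"
[0,2] S/(N/NP)  >  k=1
[2,3] ((N/NP)/NP)/NP  lex  "city"
[3,4] NP  lex  "no"
[2,4] (N/NP)/NP  >  k=3
[4,5] NP  lex  "read"
[2,5] N/NP  >  k=4
[0,5] S  >  k=2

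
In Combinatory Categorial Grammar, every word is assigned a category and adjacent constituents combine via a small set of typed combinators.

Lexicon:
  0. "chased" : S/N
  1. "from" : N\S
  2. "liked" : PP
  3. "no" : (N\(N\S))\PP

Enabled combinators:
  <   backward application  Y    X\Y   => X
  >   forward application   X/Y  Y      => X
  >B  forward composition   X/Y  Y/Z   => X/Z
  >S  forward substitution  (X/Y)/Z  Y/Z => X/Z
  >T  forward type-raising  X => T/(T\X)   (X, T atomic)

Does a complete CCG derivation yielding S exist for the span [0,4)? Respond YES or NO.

[0,4] S   >
  [0,1] "chased" : S/N
  [1,4] N   <
    [1,2] "from" : N\S
    [2,4] N\(N\S)   <
      [2,3] "liked" : PP
      [3,4] "no" : (N\(N\S))\PP

YES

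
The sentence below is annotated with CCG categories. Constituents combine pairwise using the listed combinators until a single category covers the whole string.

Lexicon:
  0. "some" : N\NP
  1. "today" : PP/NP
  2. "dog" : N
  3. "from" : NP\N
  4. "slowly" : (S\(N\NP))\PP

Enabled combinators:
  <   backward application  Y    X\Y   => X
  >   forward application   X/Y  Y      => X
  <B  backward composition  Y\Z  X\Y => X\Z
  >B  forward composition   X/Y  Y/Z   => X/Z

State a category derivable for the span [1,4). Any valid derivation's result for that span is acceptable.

[0,5] S   <
  [0,1] "some" : N\NP
  [1,5] S\(N\NP)   <
    [1,4] PP   >
      [1,2] "today" : PP/NP
      [2,4] NP   <
        [2,3] "dog" : N
        [3,4] "from" : NP\N
    [4,5] "slowly" : (S\(N\NP))\PP

PP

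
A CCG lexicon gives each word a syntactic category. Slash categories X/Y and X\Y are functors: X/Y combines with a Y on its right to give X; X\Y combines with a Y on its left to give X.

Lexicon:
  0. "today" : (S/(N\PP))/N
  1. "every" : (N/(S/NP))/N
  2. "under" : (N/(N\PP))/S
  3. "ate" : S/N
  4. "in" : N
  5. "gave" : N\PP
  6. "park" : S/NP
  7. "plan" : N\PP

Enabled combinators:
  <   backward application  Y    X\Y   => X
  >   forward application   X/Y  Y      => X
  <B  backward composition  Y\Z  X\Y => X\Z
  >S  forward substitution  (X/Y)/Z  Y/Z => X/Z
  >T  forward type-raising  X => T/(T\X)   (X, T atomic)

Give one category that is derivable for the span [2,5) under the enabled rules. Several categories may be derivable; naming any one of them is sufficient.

[0,8] S   >
  [0,7] S/(N\PP)   >
    [0,1] "today" : (S/(N\PP))/N
    [1,7] N   >
      [1,6] N/(S/NP)   >
        [1,2] "every" : (N/(S/NP))/N
        [2,6] N   >
          [2,5] N/(N\PP)   >
            [2,3] "under" : (N/(N\PP))/S
            [3,5] S   >
              [3,4] "ate" : S/N
              [4,5] "in" : N
          [5,6] "gave" : N\PP
      [6,7] "park" : S/NP
  [7,8] "plan" : N\PP

N/(N\PP)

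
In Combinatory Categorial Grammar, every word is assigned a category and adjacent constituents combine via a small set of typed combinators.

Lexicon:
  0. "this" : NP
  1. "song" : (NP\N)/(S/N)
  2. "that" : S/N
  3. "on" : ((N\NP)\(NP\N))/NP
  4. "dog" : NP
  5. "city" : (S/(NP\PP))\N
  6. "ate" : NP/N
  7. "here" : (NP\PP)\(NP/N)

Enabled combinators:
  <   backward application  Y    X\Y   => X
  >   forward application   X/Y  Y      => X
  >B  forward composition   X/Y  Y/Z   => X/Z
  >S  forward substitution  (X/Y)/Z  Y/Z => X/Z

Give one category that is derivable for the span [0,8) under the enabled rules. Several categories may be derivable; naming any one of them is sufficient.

S

[0,8] S   >
  [0,6] S/(NP\PP)   <
    [0,5] N   <
      [0,1] "this" : NP
      [1,5] N\NP   <
        [1,3] NP\N   >
          [1,2] "song" : (NP\N)/(S/N)
          [2,3] "that" : S/N
        [3,5] (N\NP)\(NP\N)   >
          [3,4] "on" : ((N\NP)\(NP\N))/NP
          [4,5] "dog" : NP
    [5,6] "city" : (S/(NP\PP))\N
  [6,8] NP\PP   <
    [6,7] "ate" : NP/N
    [7,8] "here" : (NP\PP)\(NP/N)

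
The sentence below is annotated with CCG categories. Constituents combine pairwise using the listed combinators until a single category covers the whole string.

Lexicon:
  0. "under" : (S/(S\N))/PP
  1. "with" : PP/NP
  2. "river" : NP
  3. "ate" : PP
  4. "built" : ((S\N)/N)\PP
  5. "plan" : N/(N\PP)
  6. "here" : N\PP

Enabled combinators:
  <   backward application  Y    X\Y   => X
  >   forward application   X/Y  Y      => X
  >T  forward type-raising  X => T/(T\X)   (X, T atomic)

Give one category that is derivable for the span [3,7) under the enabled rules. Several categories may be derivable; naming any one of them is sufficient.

[0,7] S   >
  [0,3] S/(S\N)   >
    [0,1] "under" : (S/(S\N))/PP
    [1,3] PP   >
      [1,2] "with" : PP/NP
      [2,3] "river" : NP
  [3,7] S\N   >
    [3,5] (S\N)/N   <
      [3,4] "ate" : PP
      [4,5] "built" : ((S\N)/N)\PP
    [5,7] N   >
      [5,6] "plan" : N/(N\PP)
      [6,7] "here" : N\PP

S\N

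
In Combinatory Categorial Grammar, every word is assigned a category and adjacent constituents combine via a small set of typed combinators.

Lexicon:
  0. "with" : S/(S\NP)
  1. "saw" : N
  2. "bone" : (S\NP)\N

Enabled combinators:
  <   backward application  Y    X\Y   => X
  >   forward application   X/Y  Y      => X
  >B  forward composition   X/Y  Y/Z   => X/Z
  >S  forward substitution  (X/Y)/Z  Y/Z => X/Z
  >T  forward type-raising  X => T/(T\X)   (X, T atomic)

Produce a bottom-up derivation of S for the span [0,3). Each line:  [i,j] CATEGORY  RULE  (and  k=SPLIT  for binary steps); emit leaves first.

[0,1] S/(S\NP)  lex  "with"
[1,2] N  lex  "saw"
[2,3] (S\NP)\N  lex  "bone"
[1,3] S\NP  <  k=2
[0,3] S  >  k=1

[0,3] S   >
  [0,1] "with" : S/(S\NP)
  [1,3] S\NP   <
    [1,2] "saw" : N
    [2,3] "bone" : (S\NP)\N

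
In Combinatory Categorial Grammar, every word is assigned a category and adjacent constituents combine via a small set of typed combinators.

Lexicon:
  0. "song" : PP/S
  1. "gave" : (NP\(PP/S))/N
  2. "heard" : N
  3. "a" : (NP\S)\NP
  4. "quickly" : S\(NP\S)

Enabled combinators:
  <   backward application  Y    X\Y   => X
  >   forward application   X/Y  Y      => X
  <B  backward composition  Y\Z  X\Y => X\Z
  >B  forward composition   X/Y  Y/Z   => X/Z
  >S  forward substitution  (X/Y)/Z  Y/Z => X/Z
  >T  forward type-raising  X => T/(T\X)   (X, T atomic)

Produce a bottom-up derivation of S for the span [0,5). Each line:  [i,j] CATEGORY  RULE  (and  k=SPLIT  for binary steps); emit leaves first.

[0,1] PP/S  lex  "song"
[1,2] (NP\(PP/S))/N  lex  "gave"
[2,3] N  lex  "heard"
[1,3] NP\(PP/S)  >  k=2
[0,3] NP  <  k=1
[3,4] (NP\S)\NP  lex  "a"
[4,5] S\(NP\S)  lex  "quickly"
[3,5] S\NP  <B  k=4
[0,5] S  <  k=3

[0,5] S   <
  [0,3] NP   <
    [0,1] "song" : PP/S
    [1,3] NP\(PP/S)   >
      [1,2] "gave" : (NP\(PP/S))/N
      [2,3] "heard" : N
  [3,5] S\NP   <B
    [3,4] "a" : (NP\S)\NP
    [4,5] "quickly" : S\(NP\S)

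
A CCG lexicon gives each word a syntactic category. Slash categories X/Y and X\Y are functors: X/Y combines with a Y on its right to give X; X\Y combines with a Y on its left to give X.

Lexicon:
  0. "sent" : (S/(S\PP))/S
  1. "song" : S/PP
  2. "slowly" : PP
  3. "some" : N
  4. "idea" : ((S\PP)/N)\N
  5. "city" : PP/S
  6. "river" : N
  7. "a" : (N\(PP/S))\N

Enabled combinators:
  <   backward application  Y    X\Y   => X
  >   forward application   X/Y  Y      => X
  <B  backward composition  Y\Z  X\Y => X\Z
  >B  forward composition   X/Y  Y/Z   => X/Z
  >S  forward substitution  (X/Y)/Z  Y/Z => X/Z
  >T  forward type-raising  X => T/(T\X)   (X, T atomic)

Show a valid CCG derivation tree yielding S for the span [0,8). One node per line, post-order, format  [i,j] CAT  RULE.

[0,8] S   >
  [0,5] S/N   >B
    [0,3] S/(S\PP)   >
      [0,1] "sent" : (S/(S\PP))/S
      [1,3] S   >
        [1,2] "song" : S/PP
        [2,3] "slowly" : PP
    [3,5] (S\PP)/N   <
      [3,4] "some" : N
      [4,5] "idea" : ((S\PP)/N)\N
  [5,8] N   <
    [5,6] "city" : PP/S
    [6,8] N\(PP/S)   <
      [6,7] "river" : N
      [7,8] "a" : (N\(PP/S))\N

[0,1] (S/(S\PP))/S  lex  "sent"
[1,2] S/PP  lex  "song"
[2,3] PP  lex  "slowly"
[1,3] S  >  k=2
[0,3] S/(S\PP)  >  k=1
[3,4] N  lex  "some"
[4,5] ((S\PP)/N)\N  lex  "idea"
[3,5] (S\PP)/N  <  k=4
[0,5] S/N  >B  k=3
[5,6] PP/S  lex  "city"
[6,7] N  lex  "river"
[7,8] (N\(PP/S))\N  lex  "a"
[6,8] N\(PP/S)  <  k=7
[5,8] N  <  k=6
[0,8] S  >  k=5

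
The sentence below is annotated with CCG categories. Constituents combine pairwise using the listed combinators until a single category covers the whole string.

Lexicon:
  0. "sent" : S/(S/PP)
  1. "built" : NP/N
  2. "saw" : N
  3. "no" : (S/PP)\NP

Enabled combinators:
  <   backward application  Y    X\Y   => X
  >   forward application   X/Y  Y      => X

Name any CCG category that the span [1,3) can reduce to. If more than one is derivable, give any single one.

[0,4] S   >
  [0,1] "sent" : S/(S/PP)
  [1,4] S/PP   <
    [1,3] NP   >
      [1,2] "built" : NP/N
      [2,3] "saw" : N
    [3,4] "no" : (S/PP)\NP

NP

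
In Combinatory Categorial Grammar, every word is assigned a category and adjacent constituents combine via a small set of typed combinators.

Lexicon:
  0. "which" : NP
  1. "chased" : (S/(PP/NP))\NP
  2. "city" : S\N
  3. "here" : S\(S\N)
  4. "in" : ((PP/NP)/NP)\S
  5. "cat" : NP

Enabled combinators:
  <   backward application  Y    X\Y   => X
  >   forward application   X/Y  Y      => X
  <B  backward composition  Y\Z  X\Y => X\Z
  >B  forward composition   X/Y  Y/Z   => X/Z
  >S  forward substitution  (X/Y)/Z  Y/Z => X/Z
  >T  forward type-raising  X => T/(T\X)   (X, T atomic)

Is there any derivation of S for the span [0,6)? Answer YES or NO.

YES

[0,6] S   >
  [0,2] S/(PP/NP)   <
    [0,1] "which" : NP
    [1,2] "chased" : (S/(PP/NP))\NP
  [2,6] PP/NP   >
    [2,5] (PP/NP)/NP   <
      [2,4] S   <
        [2,3] "city" : S\N
        [3,4] "here" : S\(S\N)
      [4,5] "in" : ((PP/NP)/NP)\S
    [5,6] "cat" : NP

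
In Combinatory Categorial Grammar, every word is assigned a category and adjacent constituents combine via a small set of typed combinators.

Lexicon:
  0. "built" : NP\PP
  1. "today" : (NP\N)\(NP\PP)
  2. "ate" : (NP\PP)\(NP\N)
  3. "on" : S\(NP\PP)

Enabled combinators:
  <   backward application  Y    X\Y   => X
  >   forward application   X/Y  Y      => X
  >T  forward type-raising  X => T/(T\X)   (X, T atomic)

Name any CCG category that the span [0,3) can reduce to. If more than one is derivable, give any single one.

[0,4] S   <
  [0,3] NP\PP   <
    [0,2] NP\N   <
      [0,1] "built" : NP\PP
      [1,2] "today" : (NP\N)\(NP\PP)
    [2,3] "ate" : (NP\PP)\(NP\N)
  [3,4] "on" : S\(NP\PP)

NP\PP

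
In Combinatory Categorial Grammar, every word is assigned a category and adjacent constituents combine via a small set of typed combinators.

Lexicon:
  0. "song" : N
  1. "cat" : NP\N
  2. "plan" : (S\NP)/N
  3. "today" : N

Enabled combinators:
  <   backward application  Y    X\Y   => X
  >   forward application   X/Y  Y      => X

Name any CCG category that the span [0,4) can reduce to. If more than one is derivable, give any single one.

[0,4] S   <
  [0,2] NP   <
    [0,1] "song" : N
    [1,2] "cat" : NP\N
  [2,4] S\NP   >
    [2,3] "plan" : (S\NP)/N
    [3,4] "today" : N

S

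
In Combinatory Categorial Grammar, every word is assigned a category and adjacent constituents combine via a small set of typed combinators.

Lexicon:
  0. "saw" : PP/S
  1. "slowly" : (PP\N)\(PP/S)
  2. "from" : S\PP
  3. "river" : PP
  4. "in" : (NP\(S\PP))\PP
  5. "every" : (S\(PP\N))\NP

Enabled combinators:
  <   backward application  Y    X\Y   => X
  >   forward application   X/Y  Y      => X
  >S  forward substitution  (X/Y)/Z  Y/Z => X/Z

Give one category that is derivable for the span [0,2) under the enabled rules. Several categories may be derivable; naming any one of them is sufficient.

[0,6] S   <
  [0,2] PP\N   <
    [0,1] "saw" : PP/S
    [1,2] "slowly" : (PP\N)\(PP/S)
  [2,6] S\(PP\N)   <
    [2,5] NP   <
      [2,3] "from" : S\PP
      [3,5] NP\(S\PP)   <
        [3,4] "river" : PP
        [4,5] "in" : (NP\(S\PP))\PP
    [5,6] "every" : (S\(PP\N))\NP

PP\N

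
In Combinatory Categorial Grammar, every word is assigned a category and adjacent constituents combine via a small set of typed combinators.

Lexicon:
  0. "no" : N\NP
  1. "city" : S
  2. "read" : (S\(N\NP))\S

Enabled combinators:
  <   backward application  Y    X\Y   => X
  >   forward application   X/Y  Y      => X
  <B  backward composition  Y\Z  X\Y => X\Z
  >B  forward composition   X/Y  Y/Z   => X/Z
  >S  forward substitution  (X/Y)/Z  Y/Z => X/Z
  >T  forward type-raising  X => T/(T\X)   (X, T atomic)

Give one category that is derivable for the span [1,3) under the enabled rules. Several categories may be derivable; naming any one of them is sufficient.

S\(N\NP)

[0,3] S   <
  [0,1] "no" : N\NP
  [1,3] S\(N\NP)   <
    [1,2] "city" : S
    [2,3] "read" : (S\(N\NP))\S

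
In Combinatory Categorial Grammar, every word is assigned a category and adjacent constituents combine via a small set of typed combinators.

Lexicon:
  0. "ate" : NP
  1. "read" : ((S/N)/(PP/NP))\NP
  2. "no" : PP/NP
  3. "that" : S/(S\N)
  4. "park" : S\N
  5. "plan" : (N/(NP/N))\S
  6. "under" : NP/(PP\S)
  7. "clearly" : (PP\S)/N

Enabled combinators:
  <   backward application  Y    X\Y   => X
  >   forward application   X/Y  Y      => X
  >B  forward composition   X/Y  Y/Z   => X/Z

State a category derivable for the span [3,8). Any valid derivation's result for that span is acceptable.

N

[0,8] S   >
  [0,3] S/N   >
    [0,2] (S/N)/(PP/NP)   <
      [0,1] "ate" : NP
      [1,2] "read" : ((S/N)/(PP/NP))\NP
    [2,3] "no" : PP/NP
  [3,8] N   >
    [3,6] N/(NP/N)   <
      [3,5] S   >
        [3,4] "that" : S/(S\N)
        [4,5] "park" : S\N
      [5,6] "plan" : (N/(NP/N))\S
    [6,8] NP/N   >B
      [6,7] "under" : NP/(PP\S)
      [7,8] "clearly" : (PP\S)/N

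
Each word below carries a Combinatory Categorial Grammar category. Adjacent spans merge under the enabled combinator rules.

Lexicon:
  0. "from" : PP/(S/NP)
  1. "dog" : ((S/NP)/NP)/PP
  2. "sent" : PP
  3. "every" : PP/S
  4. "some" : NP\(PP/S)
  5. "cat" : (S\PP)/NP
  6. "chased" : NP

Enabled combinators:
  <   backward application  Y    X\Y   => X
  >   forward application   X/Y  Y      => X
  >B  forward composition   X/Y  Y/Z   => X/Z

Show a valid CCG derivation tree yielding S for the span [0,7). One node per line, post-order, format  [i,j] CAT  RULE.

[0,7] S   <
  [0,5] PP   >
    [0,3] PP/NP   >B
      [0,1] "from" : PP/(S/NP)
      [1,3] (S/NP)/NP   >
        [1,2] "dog" : ((S/NP)/NP)/PP
        [2,3] "sent" : PP
    [3,5] NP   <
      [3,4] "every" : PP/S
      [4,5] "some" : NP\(PP/S)
  [5,7] S\PP   >
    [5,6] "cat" : (S\PP)/NP
    [6,7] "chased" : NP

[0,1] PP/(S/NP)  lex  "from"
[1,2] ((S/NP)/NP)/PP  lex  "dog"
[2,3] PP  lex  "sent"
[1,3] (S/NP)/NP  >  k=2
[0,3] PP/NP  >B  k=1
[3,4] PP/S  lex  "every"
[4,5] NP\(PP/S)  lex  "some"
[3,5] NP  <  k=4
[0,5] PP  >  k=3
[5,6] (S\PP)/NP  lex  "cat"
[6,7] NP  lex  "chased"
[5,7] S\PP  >  k=6
[0,7] S  <  k=5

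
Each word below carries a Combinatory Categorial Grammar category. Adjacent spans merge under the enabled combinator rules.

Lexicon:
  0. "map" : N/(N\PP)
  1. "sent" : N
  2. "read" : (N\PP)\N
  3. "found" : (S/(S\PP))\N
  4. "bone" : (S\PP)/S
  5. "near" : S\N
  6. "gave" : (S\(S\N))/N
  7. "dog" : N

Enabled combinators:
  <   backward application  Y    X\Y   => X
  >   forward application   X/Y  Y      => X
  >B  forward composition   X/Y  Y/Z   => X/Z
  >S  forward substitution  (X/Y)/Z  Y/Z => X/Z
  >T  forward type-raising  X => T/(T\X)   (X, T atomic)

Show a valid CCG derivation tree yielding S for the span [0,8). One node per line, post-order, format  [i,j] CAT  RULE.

[0,1] N/(N\PP)  lex  "map"
[1,2] N  lex  "sent"
[2,3] (N\PP)\N  lex  "read"
[1,3] N\PP  <  k=2
[0,3] N  >  k=1
[3,4] (S/(S\PP))\N  lex  "found"
[0,4] S/(S\PP)  <  k=3
[4,5] (S\PP)/S  lex  "bone"
[5,6] S\N  lex  "near"
[6,7] (S\(S\N))/N  lex  "gave"
[7,8] N  lex  "dog"
[6,8] S\(S\N)  >  k=7
[5,8] S  <  k=6
[4,8] S\PP  >  k=5
[0,8] S  >  k=4

[0,8] S   >
  [0,4] S/(S\PP)   <
    [0,3] N   >
      [0,1] "map" : N/(N\PP)
      [1,3] N\PP   <
        [1,2] "sent" : N
        [2,3] "read" : (N\PP)\N
    [3,4] "found" : (S/(S\PP))\N
  [4,8] S\PP   >
    [4,5] "bone" : (S\PP)/S
    [5,8] S   <
      [5,6] "near" : S\N
      [6,8] S\(S\N)   >
        [6,7] "gave" : (S\(S\N))/N
        [7,8] "dog" : N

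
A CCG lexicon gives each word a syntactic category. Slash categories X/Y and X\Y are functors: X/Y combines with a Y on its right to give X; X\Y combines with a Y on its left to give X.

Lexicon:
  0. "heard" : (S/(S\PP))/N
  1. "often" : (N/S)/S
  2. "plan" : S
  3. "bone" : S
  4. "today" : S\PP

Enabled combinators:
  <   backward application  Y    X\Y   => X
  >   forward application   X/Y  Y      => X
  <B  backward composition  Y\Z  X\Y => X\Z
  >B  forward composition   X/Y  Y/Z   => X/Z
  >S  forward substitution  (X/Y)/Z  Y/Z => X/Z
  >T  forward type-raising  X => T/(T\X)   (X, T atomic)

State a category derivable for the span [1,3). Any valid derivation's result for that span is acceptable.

[0,5] S   >
  [0,4] S/(S\PP)   >
    [0,1] "heard" : (S/(S\PP))/N
    [1,4] N   >
      [1,3] N/S   >
        [1,2] "often" : (N/S)/S
        [2,3] "plan" : S
      [3,4] "bone" : S
  [4,5] "today" : S\PP

N/S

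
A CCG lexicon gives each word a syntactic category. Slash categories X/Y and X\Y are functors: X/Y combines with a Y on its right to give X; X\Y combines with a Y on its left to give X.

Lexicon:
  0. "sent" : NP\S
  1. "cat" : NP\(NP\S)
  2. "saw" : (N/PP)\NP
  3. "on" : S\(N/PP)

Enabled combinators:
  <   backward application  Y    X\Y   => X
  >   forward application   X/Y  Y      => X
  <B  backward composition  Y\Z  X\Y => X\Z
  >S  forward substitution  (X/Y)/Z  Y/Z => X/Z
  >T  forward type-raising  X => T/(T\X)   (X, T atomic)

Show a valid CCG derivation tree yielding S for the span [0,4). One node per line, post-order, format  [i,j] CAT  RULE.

[0,1] NP\S  lex  "sent"
[1,2] NP\(NP\S)  lex  "cat"
[0,2] NP  <  k=1
[2,3] (N/PP)\NP  lex  "saw"
[3,4] S\(N/PP)  lex  "on"
[2,4] S\NP  <B  k=3
[0,4] S  <  k=2

[0,4] S   <
  [0,2] NP   <
    [0,1] "sent" : NP\S
    [1,2] "cat" : NP\(NP\S)
  [2,4] S\NP   <B
    [2,3] "saw" : (N/PP)\NP
    [3,4] "on" : S\(N/PP)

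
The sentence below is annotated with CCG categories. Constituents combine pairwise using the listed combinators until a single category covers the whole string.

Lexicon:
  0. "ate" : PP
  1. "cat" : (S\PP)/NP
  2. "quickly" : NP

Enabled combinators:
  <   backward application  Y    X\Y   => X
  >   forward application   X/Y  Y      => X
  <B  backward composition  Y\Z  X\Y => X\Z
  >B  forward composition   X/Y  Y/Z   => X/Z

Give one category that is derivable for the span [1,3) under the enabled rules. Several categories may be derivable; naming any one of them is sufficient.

S\PP

[0,3] S   <
  [0,1] "ate" : PP
  [1,3] S\PP   >
    [1,2] "cat" : (S\PP)/NP
    [2,3] "quickly" : NP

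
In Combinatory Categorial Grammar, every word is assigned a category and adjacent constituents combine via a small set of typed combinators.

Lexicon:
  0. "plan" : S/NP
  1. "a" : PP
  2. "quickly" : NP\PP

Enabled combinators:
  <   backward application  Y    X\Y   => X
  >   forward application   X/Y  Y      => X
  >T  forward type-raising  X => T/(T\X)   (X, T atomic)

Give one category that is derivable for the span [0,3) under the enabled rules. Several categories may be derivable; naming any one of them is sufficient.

S

[0,3] S   >
  [0,1] "plan" : S/NP
  [1,3] NP   <
    [1,2] "a" : PP
    [2,3] "quickly" : NP\PP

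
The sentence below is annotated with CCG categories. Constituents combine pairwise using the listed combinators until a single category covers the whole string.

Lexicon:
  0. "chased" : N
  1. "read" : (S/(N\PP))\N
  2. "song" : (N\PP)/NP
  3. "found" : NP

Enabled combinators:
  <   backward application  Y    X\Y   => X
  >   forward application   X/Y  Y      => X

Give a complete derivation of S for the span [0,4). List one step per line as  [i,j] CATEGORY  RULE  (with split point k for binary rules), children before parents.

[0,4] S   >
  [0,2] S/(N\PP)   <
    [0,1] "chased" : N
    [1,2] "read" : (S/(N\PP))\N
  [2,4] N\PP   >
    [2,3] "song" : (N\PP)/NP
    [3,4] "found" : NP

[0,1] N  lex  "chased"
[1,2] (S/(N\PP))\N  lex  "read"
[0,2] S/(N\PP)  <  k=1
[2,3] (N\PP)/NP  lex  "song"
[3,4] NP  lex  "found"
[2,4] N\PP  >  k=3
[0,4] S  >  k=2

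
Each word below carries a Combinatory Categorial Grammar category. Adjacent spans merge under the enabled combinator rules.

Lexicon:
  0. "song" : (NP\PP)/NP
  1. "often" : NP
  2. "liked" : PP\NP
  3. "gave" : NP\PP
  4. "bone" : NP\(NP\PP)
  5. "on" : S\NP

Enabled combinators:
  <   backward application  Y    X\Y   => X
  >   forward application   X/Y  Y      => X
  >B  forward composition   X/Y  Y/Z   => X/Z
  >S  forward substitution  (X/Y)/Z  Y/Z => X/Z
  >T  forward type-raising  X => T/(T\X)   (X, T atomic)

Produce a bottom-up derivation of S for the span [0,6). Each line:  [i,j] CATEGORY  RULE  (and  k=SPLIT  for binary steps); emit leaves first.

[0,6] S   <
  [0,5] NP   <
    [0,4] NP\PP   >
      [0,1] "song" : (NP\PP)/NP
      [1,4] NP   <
        [1,3] PP   <
          [1,2] "often" : NP
          [2,3] "liked" : PP\NP
        [3,4] "gave" : NP\PP
    [4,5] "bone" : NP\(NP\PP)
  [5,6] "on" : S\NP

[0,1] (NP\PP)/NP  lex  "song"
[1,2] NP  lex  "often"
[2,3] PP\NP  lex  "liked"
[1,3] PP  <  k=2
[3,4] NP\PP  lex  "gave"
[1,4] NP  <  k=3
[0,4] NP\PP  >  k=1
[4,5] NP\(NP\PP)  lex  "bone"
[0,5] NP  <  k=4
[5,6] S\NP  lex  "on"
[0,6] S  <  k=5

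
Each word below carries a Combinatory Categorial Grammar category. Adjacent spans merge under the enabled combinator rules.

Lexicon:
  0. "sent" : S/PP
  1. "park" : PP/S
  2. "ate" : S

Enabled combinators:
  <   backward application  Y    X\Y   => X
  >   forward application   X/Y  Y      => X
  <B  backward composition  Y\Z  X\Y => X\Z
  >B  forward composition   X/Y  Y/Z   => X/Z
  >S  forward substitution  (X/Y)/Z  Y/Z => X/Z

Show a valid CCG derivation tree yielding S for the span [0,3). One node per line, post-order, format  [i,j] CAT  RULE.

[0,1] S/PP  lex  "sent"
[1,2] PP/S  lex  "park"
[2,3] S  lex  "ate"
[1,3] PP  >  k=2
[0,3] S  >  k=1

[0,3] S   >
  [0,1] "sent" : S/PP
  [1,3] PP   >
    [1,2] "park" : PP/S
    [2,3] "ate" : S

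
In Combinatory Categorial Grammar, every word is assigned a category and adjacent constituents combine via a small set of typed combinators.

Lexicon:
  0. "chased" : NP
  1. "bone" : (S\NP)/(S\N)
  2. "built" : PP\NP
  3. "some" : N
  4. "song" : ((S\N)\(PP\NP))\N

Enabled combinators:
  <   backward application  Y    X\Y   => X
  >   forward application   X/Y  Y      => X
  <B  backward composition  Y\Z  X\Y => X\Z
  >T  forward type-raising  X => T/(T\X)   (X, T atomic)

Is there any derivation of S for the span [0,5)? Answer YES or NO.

[0,5] S   >
  [0,1] S/(S\NP)   >T
    [0,1] "chased" : NP
  [1,5] S\NP   >
    [1,2] "bone" : (S\NP)/(S\N)
    [2,5] S\N   <
      [2,3] "built" : PP\NP
      [3,5] (S\N)\(PP\NP)   <
        [3,4] "some" : N
        [4,5] "song" : ((S\N)\(PP\NP))\N

YES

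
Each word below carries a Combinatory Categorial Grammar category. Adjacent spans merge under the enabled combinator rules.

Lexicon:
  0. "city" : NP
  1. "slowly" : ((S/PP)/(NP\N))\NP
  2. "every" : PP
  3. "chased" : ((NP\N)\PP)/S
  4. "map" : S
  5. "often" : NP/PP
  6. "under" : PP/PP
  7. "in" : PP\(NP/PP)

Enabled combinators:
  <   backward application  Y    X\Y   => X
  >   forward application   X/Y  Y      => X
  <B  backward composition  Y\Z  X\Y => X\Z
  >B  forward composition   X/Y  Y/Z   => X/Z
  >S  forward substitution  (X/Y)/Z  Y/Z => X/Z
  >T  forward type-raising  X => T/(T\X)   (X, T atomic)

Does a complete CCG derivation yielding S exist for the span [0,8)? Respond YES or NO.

[0,8] S   >
  [0,5] S/PP   >
    [0,2] (S/PP)/(NP\N)   <
      [0,1] "city" : NP
      [1,2] "slowly" : ((S/PP)/(NP\N))\NP
    [2,5] NP\N   <
      [2,3] "every" : PP
      [3,5] (NP\N)\PP   >
        [3,4] "chased" : ((NP\N)\PP)/S
        [4,5] "map" : S
  [5,8] PP   <
    [5,7] NP/PP   >B
      [5,6] "often" : NP/PP
      [6,7] "under" : PP/PP
    [7,8] "in" : PP\(NP/PP)

YES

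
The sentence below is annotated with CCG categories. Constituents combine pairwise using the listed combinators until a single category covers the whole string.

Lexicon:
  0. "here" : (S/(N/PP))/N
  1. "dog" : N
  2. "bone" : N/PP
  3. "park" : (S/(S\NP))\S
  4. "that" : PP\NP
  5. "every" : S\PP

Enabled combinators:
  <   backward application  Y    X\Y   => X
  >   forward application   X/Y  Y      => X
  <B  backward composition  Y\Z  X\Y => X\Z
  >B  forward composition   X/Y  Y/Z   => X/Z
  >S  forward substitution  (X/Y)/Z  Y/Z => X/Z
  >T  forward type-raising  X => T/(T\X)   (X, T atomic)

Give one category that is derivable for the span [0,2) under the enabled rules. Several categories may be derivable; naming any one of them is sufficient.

S/(N/PP)

[0,6] S   >
  [0,4] S/(S\NP)   <
    [0,3] S   >
      [0,2] S/(N/PP)   >
        [0,1] "here" : (S/(N/PP))/N
        [1,2] "dog" : N
      [2,3] "bone" : N/PP
    [3,4] "park" : (S/(S\NP))\S
  [4,6] S\NP   <B
    [4,5] "that" : PP\NP
    [5,6] "every" : S\PP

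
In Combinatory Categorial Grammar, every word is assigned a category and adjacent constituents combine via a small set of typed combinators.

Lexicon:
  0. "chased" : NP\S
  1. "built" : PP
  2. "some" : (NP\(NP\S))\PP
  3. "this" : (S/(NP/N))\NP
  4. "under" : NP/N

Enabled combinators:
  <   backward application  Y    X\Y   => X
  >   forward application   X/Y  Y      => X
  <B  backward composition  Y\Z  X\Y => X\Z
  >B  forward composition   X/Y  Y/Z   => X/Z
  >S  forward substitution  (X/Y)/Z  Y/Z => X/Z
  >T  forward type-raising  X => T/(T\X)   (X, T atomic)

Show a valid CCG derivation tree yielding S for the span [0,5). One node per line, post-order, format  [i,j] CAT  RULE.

[0,1] NP\S  lex  "chased"
[1,2] PP  lex  "built"
[2,3] (NP\(NP\S))\PP  lex  "some"
[1,3] NP\(NP\S)  <  k=2
[0,3] NP  <  k=1
[3,4] (S/(NP/N))\NP  lex  "this"
[0,4] S/(NP/N)  <  k=3
[4,5] NP/N  lex  "under"
[0,5] S  >  k=4

[0,5] S   >
  [0,4] S/(NP/N)   <
    [0,3] NP   <
      [0,1] "chased" : NP\S
      [1,3] NP\(NP\S)   <
        [1,2] "built" : PP
        [2,3] "some" : (NP\(NP\S))\PP
    [3,4] "this" : (S/(NP/N))\NP
  [4,5] "under" : NP/N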